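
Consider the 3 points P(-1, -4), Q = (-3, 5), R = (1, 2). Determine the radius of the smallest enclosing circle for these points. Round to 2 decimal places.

Side lengths²: PQ² = 85, PR² = 40, QR² = 25.
Since PQ² = 85 ≥ 40 + 25 = 65, the angle opposite PQ is not acute, so the smallest enclosing circle has PQ as diameter.
Centre = midpoint of PQ = (-2, 0.5), r² = 85/4 = 21.25.
r = √(21.25) ≈ 4.61.

4.61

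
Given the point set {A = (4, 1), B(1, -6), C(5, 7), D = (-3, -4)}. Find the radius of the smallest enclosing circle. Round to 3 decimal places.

The minimum enclosing circle is determined by three boundary points: B, C, D.
Their circumcentre is (23/12, 5/6) with r² = 6845/144.
The farthest remaining point A is at distance² 629/144 ≤ 6845/144.
r = √(6845/144) ≈ 6.895.

6.895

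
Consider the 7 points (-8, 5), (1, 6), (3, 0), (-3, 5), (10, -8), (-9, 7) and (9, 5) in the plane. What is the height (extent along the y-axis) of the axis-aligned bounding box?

max y = 7, min y = -8, so height = 15.

15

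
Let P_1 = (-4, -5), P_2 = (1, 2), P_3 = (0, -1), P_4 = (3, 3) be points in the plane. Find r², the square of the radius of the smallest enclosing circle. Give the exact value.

28.25

The minimum enclosing circle of a finite set is fixed by two of the points (as a diameter) or three (as a circumcircle).
The farthest pair is P_1–P_4 with squared distance 113. The circle on this segment as diameter has centre (-0.5, -1) and r² = 113/4 = 28.25.
Check P_2: distance² to centre = 11.25 ≤ 28.25, so it lies inside.
All remaining points lie in this disk, and no smaller disk contains both endpoints, so this is the minimum enclosing circle.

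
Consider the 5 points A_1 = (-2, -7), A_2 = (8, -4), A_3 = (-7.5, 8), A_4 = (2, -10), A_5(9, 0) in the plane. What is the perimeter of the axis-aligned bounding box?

69

Width = max x − min x = 9 − (-7.5) = 16.5.
Height = max y − min y = 8 − (-10) = 18.
Perimeter = 2(16.5 + 18) = 69.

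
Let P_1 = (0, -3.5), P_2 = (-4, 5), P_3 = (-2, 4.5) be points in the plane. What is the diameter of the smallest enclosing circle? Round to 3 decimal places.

9.394

Side lengths²: P_1P_2² = 88.25, P_1P_3² = 68, P_2P_3² = 4.25.
Since P_1P_2² = 88.25 ≥ 68 + 4.25 = 72.25, the angle opposite P_1P_2 is not acute, so the smallest enclosing circle has P_1P_2 as diameter.
Centre = midpoint of P_1P_2 = (-2, 0.75), r² = 88.25/4 = 22.0625.
Diameter = 2r = 2√(22.0625) ≈ 9.394.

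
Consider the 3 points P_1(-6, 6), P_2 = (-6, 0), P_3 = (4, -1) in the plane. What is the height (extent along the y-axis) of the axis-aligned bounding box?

max y = 6, min y = -1, so height = 7.

7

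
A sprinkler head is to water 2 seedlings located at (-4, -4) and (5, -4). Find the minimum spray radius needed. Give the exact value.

4.5

The smallest circle enclosing two points has them as diameter endpoints.
Centre = midpoint = (0.5, -4); r² = |(-4, -4)−(5, -4)|²/4 = 81/4 = 20.25.
r = √(20.25) = 4.5.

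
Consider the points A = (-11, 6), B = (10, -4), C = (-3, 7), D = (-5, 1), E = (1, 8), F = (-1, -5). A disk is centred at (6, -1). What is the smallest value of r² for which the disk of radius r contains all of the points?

338

The required radius is the distance from (6, -1) to the farthest point.
Squared distances: 338, 25, 145, 125, 106, 65.
Maximum is 338, attained at A.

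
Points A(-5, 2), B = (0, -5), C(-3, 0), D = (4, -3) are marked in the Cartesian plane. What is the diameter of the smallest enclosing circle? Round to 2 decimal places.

By Welzl's lemma the MEC is supported by two points (diametrically opposite) or three points (on a circumcircle).
The farthest pair is A–D with squared distance 106. The circle on this segment as diameter has centre (-0.5, -0.5) and r² = 106/4 = 26.5.
Check B: distance² to centre = 20.5 ≤ 26.5, so it lies inside.
All remaining points lie in this disk, and no smaller disk contains both endpoints, so this is the minimum enclosing circle.
Diameter = 2r = 2√(26.5) ≈ 10.30.

10.30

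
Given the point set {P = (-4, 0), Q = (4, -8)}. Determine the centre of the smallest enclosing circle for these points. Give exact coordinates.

The smallest circle enclosing two points has them as diameter endpoints.
Centre = midpoint = (0, -4); r² = |PQ|²/4 = 128/4 = 32.
Centre = (0, -4).

(0, -4)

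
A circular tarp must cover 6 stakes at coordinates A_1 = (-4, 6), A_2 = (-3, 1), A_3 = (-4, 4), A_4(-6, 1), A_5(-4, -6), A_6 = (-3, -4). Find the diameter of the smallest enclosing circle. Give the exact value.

12

By Welzl's lemma the MEC is supported by two points (diametrically opposite) or three points (on a circumcircle).
The farthest pair is A_1–A_5 with squared distance 144. The circle on this segment as diameter has centre (-4, 0) and r² = 144/4 = 36.
Check A_2: distance² to centre = 2 ≤ 36, so it lies inside.
All remaining points lie in this disk, and no smaller disk contains both endpoints, so this is the minimum enclosing circle.
Diameter = 2r = 2√36 = 12.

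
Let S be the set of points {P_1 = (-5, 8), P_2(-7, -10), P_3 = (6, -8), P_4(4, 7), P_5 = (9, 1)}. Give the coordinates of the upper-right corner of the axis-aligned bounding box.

(9, 8)

x-range [-7, 9], y-range [-10, 8].
The upper-right corner is (9, 8).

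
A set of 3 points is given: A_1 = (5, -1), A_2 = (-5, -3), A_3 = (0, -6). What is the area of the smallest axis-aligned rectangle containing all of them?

x ranges over [-5, 5], width 10.
y ranges over [-6, -1], height 5.
Area = 10 × 5 = 50.

50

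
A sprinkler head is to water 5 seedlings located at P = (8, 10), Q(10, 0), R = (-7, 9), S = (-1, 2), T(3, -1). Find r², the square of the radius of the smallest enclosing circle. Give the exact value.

92.5

The minimum enclosing circle of a finite set is fixed by two of the points (as a diameter) or three (as a circumcircle).
The farthest pair is Q–R with squared distance 370. The circle on this segment as diameter has centre (1.5, 4.5) and r² = 370/4 = 92.5.
Check P: distance² to centre = 72.5 ≤ 92.5, so it lies inside.
All remaining points lie in this disk, and no smaller disk contains both endpoints, so this is the minimum enclosing circle.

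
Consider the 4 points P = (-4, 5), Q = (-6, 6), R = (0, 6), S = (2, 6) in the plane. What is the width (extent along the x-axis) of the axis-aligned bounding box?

max x = 2, min x = -6, so width = 8.

8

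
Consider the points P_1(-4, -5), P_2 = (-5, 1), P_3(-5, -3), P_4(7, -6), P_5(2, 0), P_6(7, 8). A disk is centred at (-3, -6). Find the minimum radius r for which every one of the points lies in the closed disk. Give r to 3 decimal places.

17.205

The required radius is the distance from (-3, -6) to the farthest point.
Squared distances: 2, 53, 13, 100, 61, 296.
Maximum is 296, attained at P_6.
r = √296 ≈ 17.205.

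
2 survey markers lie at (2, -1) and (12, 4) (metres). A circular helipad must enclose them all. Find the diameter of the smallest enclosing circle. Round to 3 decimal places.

The smallest circle enclosing two points has them as diameter endpoints.
Centre = midpoint = (7, 1.5); r² = |(2, -1)−(12, 4)|²/4 = 125/4 = 31.25.
Diameter = 2r = 2√(31.25) ≈ 11.180.

11.180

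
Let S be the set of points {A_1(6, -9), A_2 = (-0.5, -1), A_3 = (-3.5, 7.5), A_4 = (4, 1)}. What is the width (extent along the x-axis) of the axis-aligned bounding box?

max x = 6, min x = -3.5, so width = 9.5.

9.5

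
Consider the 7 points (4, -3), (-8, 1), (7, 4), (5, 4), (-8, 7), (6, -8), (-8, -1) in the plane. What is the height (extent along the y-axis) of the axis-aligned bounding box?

15

max y = 7, min y = -8, so height = 15.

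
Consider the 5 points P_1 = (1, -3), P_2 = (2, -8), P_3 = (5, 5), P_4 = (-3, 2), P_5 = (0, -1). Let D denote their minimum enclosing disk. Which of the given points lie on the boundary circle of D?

P_2, P_3, P_4

The minimum enclosing circle of a finite set is fixed by two of the points (as a diameter) or three (as a circumcircle).
The minimum enclosing circle is determined by three boundary points: P_2, P_3, P_4.
Their circumcentre is (107/38, -51/38) with r² = 32485/722.
The farthest remaining point P_5 is at distance² 5809/722 ≤ 32485/722.
The points at distance exactly r from the centre are P_2, P_3, P_4 — 3 points.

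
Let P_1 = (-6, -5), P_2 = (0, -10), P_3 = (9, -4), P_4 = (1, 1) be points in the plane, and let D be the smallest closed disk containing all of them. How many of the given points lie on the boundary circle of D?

The minimum enclosing circle of a finite set is fixed by two of the points (as a diameter) or three (as a circumcircle).
The farthest pair is P_1–P_3 with squared distance 226. The circle on this segment as diameter has centre (1.5, -4.5) and r² = 226/4 = 56.5.
Check P_2: distance² to centre = 32.5 ≤ 56.5, so it lies inside.
All remaining points lie in this disk, and no smaller disk contains both endpoints, so this is the minimum enclosing circle.
The points at distance exactly r from the centre are P_1, P_3 — 2 points.

2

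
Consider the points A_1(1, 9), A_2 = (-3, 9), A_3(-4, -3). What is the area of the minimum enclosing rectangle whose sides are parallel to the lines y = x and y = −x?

93.5

In coordinates u = x + y, v = x − y the rectangle is axis-aligned; the map (x,y)→(u,v) scales areas by 2.
u-values: 10, 6, -7; range = 10 − (-7) = 17.
v-values: -8, -12, -1; range = -1 − (-12) = 11.
Area = (17 × 11) / 2 = 93.5.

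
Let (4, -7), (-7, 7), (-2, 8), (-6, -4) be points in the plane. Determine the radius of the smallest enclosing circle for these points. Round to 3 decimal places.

8.902

A smallest enclosing disk is always determined by at most three of the input points on its boundary.
The farthest pair is (4, -7)–(-7, 7) with squared distance 317. The circle on this segment as diameter has centre (-1.5, 0) and r² = 317/4 = 79.25.
Check (-2, 8): distance² to centre = 64.25 ≤ 79.25, so it lies inside.
All remaining points lie in this disk, and no smaller disk contains both endpoints, so this is the minimum enclosing circle.
r = √(79.25) ≈ 8.902.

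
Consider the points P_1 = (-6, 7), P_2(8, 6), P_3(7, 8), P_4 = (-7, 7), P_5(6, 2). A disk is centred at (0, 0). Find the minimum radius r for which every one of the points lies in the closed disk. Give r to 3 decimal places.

The required radius is the distance from (0, 0) to the farthest point.
Squared distances: 85, 100, 113, 98, 40.
Maximum is 113, attained at P_3.
r = √113 ≈ 10.630.

10.630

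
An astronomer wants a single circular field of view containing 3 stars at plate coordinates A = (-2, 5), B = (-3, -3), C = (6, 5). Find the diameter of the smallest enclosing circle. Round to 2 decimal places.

12.04

Side lengths²: AB² = 65, AC² = 64, BC² = 145.
Since BC² = 145 ≥ 65 + 64 = 129, the angle opposite BC is not acute, so the smallest enclosing circle has BC as diameter.
Centre = midpoint of BC = (1.5, 1), r² = 145/4 = 36.25.
Diameter = 2r = 2√(36.25) ≈ 12.04.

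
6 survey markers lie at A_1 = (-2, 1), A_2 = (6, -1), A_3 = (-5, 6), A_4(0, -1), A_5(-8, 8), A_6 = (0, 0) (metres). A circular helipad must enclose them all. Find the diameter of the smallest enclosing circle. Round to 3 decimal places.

16.643

The farthest pair is A_2–A_5 with squared distance 277. The circle on this segment as diameter has centre (-1, 3.5) and r² = 277/4 = 69.25.
Check A_1: distance² to centre = 7.25 ≤ 69.25, so it lies inside.
All remaining points lie in this disk, and no smaller disk contains both endpoints, so this is the minimum enclosing circle.
Diameter = 2r = 2√(69.25) ≈ 16.643.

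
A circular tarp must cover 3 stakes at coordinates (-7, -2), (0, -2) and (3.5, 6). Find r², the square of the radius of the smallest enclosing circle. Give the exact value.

43.5625

Call the three points A, B, C in the order given.
Side lengths²: AB² = 49, AC² = 174.25, BC² = 76.25.
Since AC² = 174.25 ≥ 76.25 + 49 = 125.25, the angle opposite AC is not acute, so the smallest enclosing circle has AC as diameter.
Centre = midpoint of AC = (-1.75, 2), r² = 174.25/4 = 43.5625.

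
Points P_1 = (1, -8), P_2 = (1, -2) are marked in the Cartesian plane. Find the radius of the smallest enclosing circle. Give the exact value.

The smallest circle enclosing two points has them as diameter endpoints.
Centre = midpoint = (1, -5); r² = |P_1P_2|²/4 = 36/4 = 9.
r = √9 = 3.

3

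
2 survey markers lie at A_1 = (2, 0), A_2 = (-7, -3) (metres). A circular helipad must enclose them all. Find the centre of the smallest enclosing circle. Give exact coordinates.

(-2.5, -1.5)

The smallest circle enclosing two points has them as diameter endpoints.
Centre = midpoint = (-2.5, -1.5); r² = |A_1A_2|²/4 = 90/4 = 22.5.
Centre = (-2.5, -1.5).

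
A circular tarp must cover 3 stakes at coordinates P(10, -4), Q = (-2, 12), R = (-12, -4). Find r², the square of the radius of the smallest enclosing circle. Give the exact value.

Side lengths²: PQ² = 400, PR² = 484, QR² = 356.
Since PR² = 484 < 400 + 356 = 756, the triangle is acute, so the smallest enclosing circle is the circumcircle.
Circumcentre = (-1, 0.25), r² = 139.0625.

139.0625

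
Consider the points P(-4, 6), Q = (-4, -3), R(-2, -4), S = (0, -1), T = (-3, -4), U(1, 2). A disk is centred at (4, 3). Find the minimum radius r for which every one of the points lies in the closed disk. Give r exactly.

10

The required radius is the distance from (4, 3) to the farthest point.
Squared distances: 73, 100, 85, 32, 98, 10.
Maximum is 100, attained at Q.
r = √100 = 10.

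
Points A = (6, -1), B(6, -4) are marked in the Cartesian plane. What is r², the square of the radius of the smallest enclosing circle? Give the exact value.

The smallest circle enclosing two points has them as diameter endpoints.
Centre = midpoint = (6, -2.5); r² = |AB|²/4 = 9/4 = 2.25.

2.25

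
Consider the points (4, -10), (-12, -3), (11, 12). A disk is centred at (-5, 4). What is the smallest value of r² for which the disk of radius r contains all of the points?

320

The required radius is the distance from (-5, 4) to the farthest point.
Squared distances: 277, 98, 320.
Maximum is 320, attained at (11, 12).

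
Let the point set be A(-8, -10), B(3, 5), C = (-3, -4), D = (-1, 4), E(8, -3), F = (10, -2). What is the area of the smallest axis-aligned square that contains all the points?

The bounding box has width 18 and height 15.
An axis-aligned square enclosing the set must have side ≥ max(width, height).
So the minimum side is max(18, 15) = 18.
Area = 18² = 324.

324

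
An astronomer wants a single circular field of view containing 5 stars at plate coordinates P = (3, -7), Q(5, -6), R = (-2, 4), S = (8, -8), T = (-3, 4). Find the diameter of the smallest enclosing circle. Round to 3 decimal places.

The farthest pair is S–T with squared distance 265. The circle on this segment as diameter has centre (2.5, -2) and r² = 265/4 = 66.25.
Check P: distance² to centre = 25.25 ≤ 66.25, so it lies inside.
All remaining points lie in this disk, and no smaller disk contains both endpoints, so this is the minimum enclosing circle.
Diameter = 2r = 2√(66.25) ≈ 16.279.

16.279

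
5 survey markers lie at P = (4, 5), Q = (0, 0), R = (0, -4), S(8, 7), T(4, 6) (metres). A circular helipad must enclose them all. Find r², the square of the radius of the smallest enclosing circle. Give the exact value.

The farthest pair is R–S with squared distance 185. The circle on this segment as diameter has centre (4, 1.5) and r² = 185/4 = 46.25.
Check P: distance² to centre = 12.25 ≤ 46.25, so it lies inside.
All remaining points lie in this disk, and no smaller disk contains both endpoints, so this is the minimum enclosing circle.

46.25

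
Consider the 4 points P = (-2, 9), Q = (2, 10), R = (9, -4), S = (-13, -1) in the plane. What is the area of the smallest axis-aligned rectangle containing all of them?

308

x ranges over [-13, 9], width 22.
y ranges over [-4, 10], height 14.
Area = 22 × 14 = 308.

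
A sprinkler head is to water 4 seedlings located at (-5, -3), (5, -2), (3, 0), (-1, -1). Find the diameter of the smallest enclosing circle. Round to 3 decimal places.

By Welzl's lemma the MEC is supported by two points (diametrically opposite) or three points (on a circumcircle).
The farthest pair is (-5, -3)–(5, -2) with squared distance 101. The circle on this segment as diameter has centre (0, -2.5) and r² = 101/4 = 25.25.
Check (3, 0): distance² to centre = 15.25 ≤ 25.25, so it lies inside.
All remaining points lie in this disk, and no smaller disk contains both endpoints, so this is the minimum enclosing circle.
Diameter = 2r = 2√(25.25) ≈ 10.050.

10.050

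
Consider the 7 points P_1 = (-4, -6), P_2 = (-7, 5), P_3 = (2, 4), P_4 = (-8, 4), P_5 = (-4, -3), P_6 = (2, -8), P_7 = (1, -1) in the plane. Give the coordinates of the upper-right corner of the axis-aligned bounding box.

(2, 5)

x-range [-8, 2], y-range [-8, 5].
The upper-right corner is (2, 5).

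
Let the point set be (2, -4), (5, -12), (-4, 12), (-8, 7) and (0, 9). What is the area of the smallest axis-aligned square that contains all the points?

576

The bounding box has width 13 and height 24.
An axis-aligned square enclosing the set must have side ≥ max(width, height).
So the minimum side is max(13, 24) = 24.
Area = 24² = 576.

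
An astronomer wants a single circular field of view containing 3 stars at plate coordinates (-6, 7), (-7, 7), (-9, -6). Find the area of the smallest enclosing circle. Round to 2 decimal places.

139.80

Call the three points A, B, C in the order given.
Side lengths²: AB² = 1, AC² = 178, BC² = 173.
Since AC² = 178 ≥ 173 + 1 = 174, the angle opposite AC is not acute, so the smallest enclosing circle has AC as diameter.
Centre = midpoint of AC = (-7.5, 0.5), r² = 178/4 = 44.5.
Area = π·r² = π·44.5 ≈ 139.80.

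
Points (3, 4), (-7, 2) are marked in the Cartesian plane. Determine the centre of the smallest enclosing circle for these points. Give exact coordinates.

The smallest circle enclosing two points has them as diameter endpoints.
Centre = midpoint = (-2, 3); r² = |(3, 4)−(-7, 2)|²/4 = 104/4 = 26.
Centre = (-2, 3).

(-2, 3)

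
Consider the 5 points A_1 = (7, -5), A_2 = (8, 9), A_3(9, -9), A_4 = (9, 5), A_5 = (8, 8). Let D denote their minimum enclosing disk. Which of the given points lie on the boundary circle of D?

A_2, A_3

The farthest pair is A_2–A_3 with squared distance 325. The circle on this segment as diameter has centre (8.5, 0) and r² = 325/4 = 81.25.
Check A_1: distance² to centre = 27.25 ≤ 81.25, so it lies inside.
All remaining points lie in this disk, and no smaller disk contains both endpoints, so this is the minimum enclosing circle.
The points at distance exactly r from the centre are A_2, A_3 — 2 points.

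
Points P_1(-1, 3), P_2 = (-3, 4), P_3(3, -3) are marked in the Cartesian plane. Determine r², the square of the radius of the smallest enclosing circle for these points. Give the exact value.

21.25

Side lengths²: P_1P_2² = 5, P_1P_3² = 52, P_2P_3² = 85.
Since P_2P_3² = 85 ≥ 52 + 5 = 57, the angle opposite P_2P_3 is not acute, so the smallest enclosing circle has P_2P_3 as diameter.
Centre = midpoint of P_2P_3 = (0, 0.5), r² = 85/4 = 21.25.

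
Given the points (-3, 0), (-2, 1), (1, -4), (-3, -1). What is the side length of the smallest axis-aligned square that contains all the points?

The bounding box has width 4 and height 5.
An axis-aligned square enclosing the set must have side ≥ max(width, height).
So the minimum side is max(4, 5) = 5.

5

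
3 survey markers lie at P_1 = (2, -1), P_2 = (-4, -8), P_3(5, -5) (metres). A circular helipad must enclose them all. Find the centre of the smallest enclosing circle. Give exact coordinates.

Side lengths²: P_1P_2² = 85, P_1P_3² = 25, P_2P_3² = 90.
Since P_2P_3² = 90 < 85 + 25 = 110, the triangle is acute, so the smallest enclosing circle is the circumcircle.
Circumcentre = (1/6, -5.5), r² = 425/18.
Centre = (1/6, -5.5).

(1/6, -5.5)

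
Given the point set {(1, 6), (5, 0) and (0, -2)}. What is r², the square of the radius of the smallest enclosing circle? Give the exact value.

24505/1444

Call the three points A, B, C in the order given.
Side lengths²: AB² = 52, AC² = 65, BC² = 29.
Since AC² = 65 < 52 + 29 = 81, the triangle is acute, so the smallest enclosing circle is the circumcircle.
Circumcentre = (51/38, 36/19), r² = 24505/1444.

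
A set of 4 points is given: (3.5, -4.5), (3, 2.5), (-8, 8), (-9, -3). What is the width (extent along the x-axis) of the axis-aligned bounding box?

max x = 3.5, min x = -9, so width = 12.5.

12.5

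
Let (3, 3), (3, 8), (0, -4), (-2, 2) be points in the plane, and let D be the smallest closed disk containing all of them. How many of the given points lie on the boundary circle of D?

By Welzl's lemma the MEC is supported by two points (diametrically opposite) or three points (on a circumcircle).
The farthest pair is (3, 8)–(0, -4) with squared distance 153. The circle on this segment as diameter has centre (1.5, 2) and r² = 153/4 = 38.25.
Check (3, 3): distance² to centre = 3.25 ≤ 38.25, so it lies inside.
All remaining points lie in this disk, and no smaller disk contains both endpoints, so this is the minimum enclosing circle.
The points at distance exactly r from the centre are (3, 8), (0, -4) — 2 points.

2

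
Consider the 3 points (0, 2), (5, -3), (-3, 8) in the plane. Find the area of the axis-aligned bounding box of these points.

88

x ranges over [-3, 5], width 8.
y ranges over [-3, 8], height 11.
Area = 8 × 11 = 88.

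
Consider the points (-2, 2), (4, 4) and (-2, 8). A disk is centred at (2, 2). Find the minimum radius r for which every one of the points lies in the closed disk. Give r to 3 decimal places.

7.211

The required radius is the distance from (2, 2) to the farthest point.
Squared distances: 16, 8, 52.
Maximum is 52, attained at (-2, 8).
r = √52 ≈ 7.211.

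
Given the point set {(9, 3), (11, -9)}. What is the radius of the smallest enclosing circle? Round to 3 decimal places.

6.083

The smallest circle enclosing two points has them as diameter endpoints.
Centre = midpoint = (10, -3); r² = |(9, 3)−(11, -9)|²/4 = 148/4 = 37.
r = √37 ≈ 6.083.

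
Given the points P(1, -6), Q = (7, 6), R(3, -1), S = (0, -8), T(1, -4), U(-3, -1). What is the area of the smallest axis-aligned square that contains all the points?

The bounding box has width 10 and height 14.
An axis-aligned square enclosing the set must have side ≥ max(width, height).
So the minimum side is max(10, 14) = 14.
Area = 14² = 196.

196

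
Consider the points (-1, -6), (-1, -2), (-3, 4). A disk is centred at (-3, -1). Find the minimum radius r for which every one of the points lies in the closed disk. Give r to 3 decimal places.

The required radius is the distance from (-3, -1) to the farthest point.
Squared distances: 29, 5, 25.
Maximum is 29, attained at (-1, -6).
r = √29 ≈ 5.385.

5.385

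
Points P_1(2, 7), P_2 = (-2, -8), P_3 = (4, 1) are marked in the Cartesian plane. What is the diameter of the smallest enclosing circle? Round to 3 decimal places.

15.524

Side lengths²: P_1P_2² = 241, P_1P_3² = 40, P_2P_3² = 117.
Since P_1P_2² = 241 ≥ 117 + 40 = 157, the angle opposite P_1P_2 is not acute, so the smallest enclosing circle has P_1P_2 as diameter.
Centre = midpoint of P_1P_2 = (0, -0.5), r² = 241/4 = 60.25.
Diameter = 2r = 2√(60.25) ≈ 15.524.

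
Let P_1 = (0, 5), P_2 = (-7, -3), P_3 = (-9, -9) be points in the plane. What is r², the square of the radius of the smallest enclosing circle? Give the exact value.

Side lengths²: P_1P_2² = 113, P_1P_3² = 277, P_2P_3² = 40.
Since P_1P_3² = 277 ≥ 113 + 40 = 153, the angle opposite P_1P_3 is not acute, so the smallest enclosing circle has P_1P_3 as diameter.
Centre = midpoint of P_1P_3 = (-4.5, -2), r² = 277/4 = 69.25.

69.25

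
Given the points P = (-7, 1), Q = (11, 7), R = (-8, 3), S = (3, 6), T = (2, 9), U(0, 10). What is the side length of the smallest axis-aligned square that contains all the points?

19

The bounding box has width 19 and height 9.
An axis-aligned square enclosing the set must have side ≥ max(width, height).
So the minimum side is max(19, 9) = 19.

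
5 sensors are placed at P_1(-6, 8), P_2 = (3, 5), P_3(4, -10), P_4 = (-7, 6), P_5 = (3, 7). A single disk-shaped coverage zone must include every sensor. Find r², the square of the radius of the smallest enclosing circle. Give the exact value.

106

By Welzl's lemma the MEC is supported by two points (diametrically opposite) or three points (on a circumcircle).
The farthest pair is P_1–P_3 with squared distance 424. The circle on this segment as diameter has centre (-1, -1) and r² = 424/4 = 106.
Check P_2: distance² to centre = 52 ≤ 106, so it lies inside.
All remaining points lie in this disk, and no smaller disk contains both endpoints, so this is the minimum enclosing circle.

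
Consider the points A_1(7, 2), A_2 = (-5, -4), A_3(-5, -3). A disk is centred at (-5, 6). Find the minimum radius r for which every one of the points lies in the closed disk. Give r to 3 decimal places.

12.649

The required radius is the distance from (-5, 6) to the farthest point.
Squared distances: 160, 100, 81.
Maximum is 160, attained at A_1.
r = √160 ≈ 12.649.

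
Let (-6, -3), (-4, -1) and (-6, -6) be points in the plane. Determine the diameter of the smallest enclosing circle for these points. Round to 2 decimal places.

5.39

Call the three points A, B, C in the order given.
Side lengths²: AB² = 8, AC² = 9, BC² = 29.
Since BC² = 29 ≥ 9 + 8 = 17, the angle opposite BC is not acute, so the smallest enclosing circle has BC as diameter.
Centre = midpoint of BC = (-5, -3.5), r² = 29/4 = 7.25.
Diameter = 2r = 2√(7.25) ≈ 5.39.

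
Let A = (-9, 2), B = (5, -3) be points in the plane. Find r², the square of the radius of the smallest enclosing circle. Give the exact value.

The smallest circle enclosing two points has them as diameter endpoints.
Centre = midpoint = (-2, -0.5); r² = |AB|²/4 = 221/4 = 55.25.

55.25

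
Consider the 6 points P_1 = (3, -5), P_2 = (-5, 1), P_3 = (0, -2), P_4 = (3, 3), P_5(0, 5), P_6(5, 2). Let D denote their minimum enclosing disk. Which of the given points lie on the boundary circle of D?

P_1, P_2, P_5

A smallest enclosing disk is always determined by at most three of the input points on its boundary.
The minimum enclosing circle is determined by three boundary points: P_1, P_2, P_5.
Their circumcentre is (13/62, -12/31) with r² = 111725/3844.
The farthest remaining point P_6 is at distance² 110113/3844 ≤ 111725/3844.
The points at distance exactly r from the centre are P_1, P_2, P_5 — 3 points.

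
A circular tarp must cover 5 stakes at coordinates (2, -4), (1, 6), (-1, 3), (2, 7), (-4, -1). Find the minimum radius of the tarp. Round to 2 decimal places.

By Welzl's lemma the MEC is supported by two points (diametrically opposite) or three points (on a circumcircle).
The minimum enclosing circle is determined by three boundary points: (2, -4), (2, 7), (-4, -1).
Their circumcentre is (1, 1.5) with r² = 31.25.
The farthest remaining point (1, 6) is at distance² 20.25 ≤ 31.25.
r = √(31.25) ≈ 5.59.

5.59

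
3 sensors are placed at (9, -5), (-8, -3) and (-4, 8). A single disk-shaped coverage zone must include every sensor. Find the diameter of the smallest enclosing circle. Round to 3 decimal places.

Call the three points A, B, C in the order given.
Side lengths²: AB² = 293, AC² = 338, BC² = 137.
Since AC² = 338 < 293 + 137 = 430, the triangle is acute, so the smallest enclosing circle is the circumcircle.
Circumcentre = (29/30, -1/30), r² = 40141/450.
Diameter = 2r = 2√(40141/450) ≈ 18.889.

18.889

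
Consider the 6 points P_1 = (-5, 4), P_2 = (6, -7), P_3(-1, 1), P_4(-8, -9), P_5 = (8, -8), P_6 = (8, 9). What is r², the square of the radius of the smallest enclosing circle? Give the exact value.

145

The farthest pair is P_4–P_6 with squared distance 580. The circle on this segment as diameter has centre (0, 0) and r² = 580/4 = 145.
Check P_1: distance² to centre = 41 ≤ 145, so it lies inside.
All remaining points lie in this disk, and no smaller disk contains both endpoints, so this is the minimum enclosing circle.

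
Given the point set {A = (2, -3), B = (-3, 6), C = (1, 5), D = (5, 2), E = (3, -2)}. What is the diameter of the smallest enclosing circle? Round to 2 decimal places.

10.33

The minimum enclosing circle is determined by three boundary points: A, B, D.
Their circumcentre is (-2/13, 22/13) with r² = 4505/169.
The farthest remaining point E is at distance² 3985/169 ≤ 4505/169.
Diameter = 2r = 2√(4505/169) ≈ 10.33.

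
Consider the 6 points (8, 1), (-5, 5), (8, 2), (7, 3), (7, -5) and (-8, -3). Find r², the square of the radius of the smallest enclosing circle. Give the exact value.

70.25

The minimum enclosing circle of a finite set is fixed by two of the points (as a diameter) or three (as a circumcircle).
The farthest pair is (8, 2)–(-8, -3) with squared distance 281. The circle on this segment as diameter has centre (0, -0.5) and r² = 281/4 = 70.25.
Check (8, 1): distance² to centre = 66.25 ≤ 70.25, so it lies inside.
All remaining points lie in this disk, and no smaller disk contains both endpoints, so this is the minimum enclosing circle.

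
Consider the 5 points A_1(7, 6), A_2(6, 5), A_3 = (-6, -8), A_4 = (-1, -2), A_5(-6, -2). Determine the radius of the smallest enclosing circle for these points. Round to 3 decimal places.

9.552

By Welzl's lemma the MEC is supported by two points (diametrically opposite) or three points (on a circumcircle).
The farthest pair is A_1–A_3 with squared distance 365. The circle on this segment as diameter has centre (0.5, -1) and r² = 365/4 = 91.25.
Check A_2: distance² to centre = 66.25 ≤ 91.25, so it lies inside.
All remaining points lie in this disk, and no smaller disk contains both endpoints, so this is the minimum enclosing circle.
r = √(91.25) ≈ 9.552.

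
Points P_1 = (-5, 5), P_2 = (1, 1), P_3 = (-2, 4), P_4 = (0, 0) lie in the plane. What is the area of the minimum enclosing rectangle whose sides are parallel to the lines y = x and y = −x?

In coordinates u = x + y, v = x − y the rectangle is axis-aligned; the map (x,y)→(u,v) scales areas by 2.
u-values: 0, 2, 2, 0; range = 2 − 0 = 2.
v-values: -10, 0, -6, 0; range = 0 − (-10) = 10.
Area = (2 × 10) / 2 = 10.

10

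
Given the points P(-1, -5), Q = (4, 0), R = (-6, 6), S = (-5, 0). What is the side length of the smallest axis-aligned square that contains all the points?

11

The bounding box has width 10 and height 11.
An axis-aligned square enclosing the set must have side ≥ max(width, height).
So the minimum side is max(10, 11) = 11.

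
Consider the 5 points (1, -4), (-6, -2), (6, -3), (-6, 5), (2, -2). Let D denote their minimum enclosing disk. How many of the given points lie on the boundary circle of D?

By Welzl's lemma the MEC is supported by two points (diametrically opposite) or three points (on a circumcircle).
The farthest pair is (6, -3)–(-6, 5) with squared distance 208. The circle on this segment as diameter has centre (0, 1) and r² = 208/4 = 52.
Check (1, -4): distance² to centre = 26 ≤ 52, so it lies inside.
All remaining points lie in this disk, and no smaller disk contains both endpoints, so this is the minimum enclosing circle.
The points at distance exactly r from the centre are (6, -3), (-6, 5) — 2 points.

2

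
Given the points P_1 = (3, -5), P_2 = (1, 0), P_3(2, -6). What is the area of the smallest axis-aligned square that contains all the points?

The bounding box has width 2 and height 6.
An axis-aligned square enclosing the set must have side ≥ max(width, height).
So the minimum side is max(2, 6) = 6.
Area = 6² = 36.

36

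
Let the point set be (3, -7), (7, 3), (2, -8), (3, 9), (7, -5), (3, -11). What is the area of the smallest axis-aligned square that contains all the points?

The bounding box has width 5 and height 20.
An axis-aligned square enclosing the set must have side ≥ max(width, height).
So the minimum side is max(5, 20) = 20.
Area = 20² = 400.

400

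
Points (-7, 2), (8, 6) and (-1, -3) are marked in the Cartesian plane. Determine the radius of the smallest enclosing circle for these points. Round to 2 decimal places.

7.76

Call the three points A, B, C in the order given.
Side lengths²: AB² = 241, AC² = 61, BC² = 162.
Since AB² = 241 ≥ 162 + 61 = 223, the angle opposite AB is not acute, so the smallest enclosing circle has AB as diameter.
Centre = midpoint of AB = (0.5, 4), r² = 241/4 = 60.25.
r = √(60.25) ≈ 7.76.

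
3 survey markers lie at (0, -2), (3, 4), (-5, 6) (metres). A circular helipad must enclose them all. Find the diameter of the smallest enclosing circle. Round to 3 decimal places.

Call the three points A, B, C in the order given.
Side lengths²: AB² = 45, AC² = 89, BC² = 68.
Since AC² = 89 < 68 + 45 = 113, the triangle is acute, so the smallest enclosing circle is the circumcircle.
Circumcentre = (-29/18, 23/9), r² = 7565/324.
Diameter = 2r = 2√(7565/324) ≈ 9.664.

9.664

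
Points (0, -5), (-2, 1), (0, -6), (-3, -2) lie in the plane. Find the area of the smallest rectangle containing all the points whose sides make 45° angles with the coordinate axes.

In coordinates u = x + y, v = x − y the rectangle is axis-aligned; the map (x,y)→(u,v) scales areas by 2.
u-values: -5, -1, -6, -5; range = -1 − (-6) = 5.
v-values: 5, -3, 6, -1; range = 6 − (-3) = 9.
Area = (5 × 9) / 2 = 22.5.

22.5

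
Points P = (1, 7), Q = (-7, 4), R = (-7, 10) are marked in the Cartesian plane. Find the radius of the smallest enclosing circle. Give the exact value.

4.5625

Side lengths²: PQ² = 73, PR² = 73, QR² = 36.
Since PR² = 73 < 73 + 36 = 109, the triangle is acute, so the smallest enclosing circle is the circumcircle.
Circumcentre = (-3.5625, 7), r² = 20.81640625.
r = √(20.81640625) = 4.5625.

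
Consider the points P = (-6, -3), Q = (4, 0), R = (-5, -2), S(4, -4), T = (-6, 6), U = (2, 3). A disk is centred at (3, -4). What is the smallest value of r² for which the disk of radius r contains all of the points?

The required radius is the distance from (3, -4) to the farthest point.
Squared distances: 82, 17, 68, 1, 181, 50.
Maximum is 181, attained at T.

181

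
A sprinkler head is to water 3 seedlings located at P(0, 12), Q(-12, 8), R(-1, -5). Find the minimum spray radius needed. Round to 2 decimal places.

Side lengths²: PQ² = 160, PR² = 290, QR² = 290.
Since QR² = 290 < 290 + 160 = 450, the triangle is acute, so the smallest enclosing circle is the circumcircle.
Circumcentre = (-3.9, 3.7), r² = 84.1.
r = √(84.1) ≈ 9.17.

9.17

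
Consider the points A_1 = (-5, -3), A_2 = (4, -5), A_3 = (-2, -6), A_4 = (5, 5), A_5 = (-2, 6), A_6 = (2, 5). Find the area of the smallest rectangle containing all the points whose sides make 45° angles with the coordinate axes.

In coordinates u = x + y, v = x − y the rectangle is axis-aligned; the map (x,y)→(u,v) scales areas by 2.
u-values: -8, -1, -8, 10, 4, 7; range = 10 − (-8) = 18.
v-values: -2, 9, 4, 0, -8, -3; range = 9 − (-8) = 17.
Area = (18 × 17) / 2 = 153.

153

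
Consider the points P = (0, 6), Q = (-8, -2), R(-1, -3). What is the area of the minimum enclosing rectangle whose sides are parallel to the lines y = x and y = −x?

64

In coordinates u = x + y, v = x − y the rectangle is axis-aligned; the map (x,y)→(u,v) scales areas by 2.
u-values: 6, -10, -4; range = 6 − (-10) = 16.
v-values: -6, -6, 2; range = 2 − (-6) = 8.
Area = (16 × 8) / 2 = 64.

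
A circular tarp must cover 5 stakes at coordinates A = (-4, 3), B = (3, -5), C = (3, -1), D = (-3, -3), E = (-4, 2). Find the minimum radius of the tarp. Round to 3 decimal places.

The farthest pair is A–B with squared distance 113. The circle on this segment as diameter has centre (-0.5, -1) and r² = 113/4 = 28.25.
Check C: distance² to centre = 12.25 ≤ 28.25, so it lies inside.
All remaining points lie in this disk, and no smaller disk contains both endpoints, so this is the minimum enclosing circle.
r = √(28.25) ≈ 5.315.

5.315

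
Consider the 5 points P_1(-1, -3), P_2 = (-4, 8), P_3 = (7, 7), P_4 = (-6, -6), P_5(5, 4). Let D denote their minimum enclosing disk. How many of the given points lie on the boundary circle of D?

The minimum enclosing circle of a finite set is fixed by two of the points (as a diameter) or three (as a circumcircle).
The farthest pair is P_3–P_4 with squared distance 338. The circle on this segment as diameter has centre (0.5, 0.5) and r² = 338/4 = 84.5.
Check P_1: distance² to centre = 14.5 ≤ 84.5, so it lies inside.
All remaining points lie in this disk, and no smaller disk contains both endpoints, so this is the minimum enclosing circle.
The points at distance exactly r from the centre are P_3, P_4 — 2 points.

2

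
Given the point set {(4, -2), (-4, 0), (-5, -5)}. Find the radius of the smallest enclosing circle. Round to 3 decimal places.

4.749

Call the three points A, B, C in the order given.
Side lengths²: AB² = 68, AC² = 90, BC² = 26.
Since AC² = 90 < 68 + 26 = 94, the triangle is acute, so the smallest enclosing circle is the circumcircle.
Circumcentre = (-4/7, -23/7), r² = 1105/49.
r = √(1105/49) ≈ 4.749.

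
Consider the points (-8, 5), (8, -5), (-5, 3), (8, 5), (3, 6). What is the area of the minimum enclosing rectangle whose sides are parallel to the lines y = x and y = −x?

In coordinates u = x + y, v = x − y the rectangle is axis-aligned; the map (x,y)→(u,v) scales areas by 2.
u-values: -3, 3, -2, 13, 9; range = 13 − (-3) = 16.
v-values: -13, 13, -8, 3, -3; range = 13 − (-13) = 26.
Area = (16 × 26) / 2 = 208.

208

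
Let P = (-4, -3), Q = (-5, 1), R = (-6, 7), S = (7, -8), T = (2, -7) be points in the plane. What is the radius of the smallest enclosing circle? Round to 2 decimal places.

The farthest pair is R–S with squared distance 394. The circle on this segment as diameter has centre (0.5, -0.5) and r² = 394/4 = 98.5.
Check P: distance² to centre = 26.5 ≤ 98.5, so it lies inside.
All remaining points lie in this disk, and no smaller disk contains both endpoints, so this is the minimum enclosing circle.
r = √(98.5) ≈ 9.92.

9.92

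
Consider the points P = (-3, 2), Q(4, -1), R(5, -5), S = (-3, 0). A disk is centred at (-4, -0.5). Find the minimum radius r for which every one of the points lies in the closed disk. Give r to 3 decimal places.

The required radius is the distance from (-4, -0.5) to the farthest point.
Squared distances: 7.25, 64.25, 101.25, 1.25.
Maximum is 101.25, attained at R.
r = √(101.25) ≈ 10.062.

10.062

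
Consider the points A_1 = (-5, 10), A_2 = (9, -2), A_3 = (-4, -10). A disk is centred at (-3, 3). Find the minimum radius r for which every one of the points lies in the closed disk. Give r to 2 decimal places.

The required radius is the distance from (-3, 3) to the farthest point.
Squared distances: 53, 169, 170.
Maximum is 170, attained at A_3.
r = √170 ≈ 13.04.

13.04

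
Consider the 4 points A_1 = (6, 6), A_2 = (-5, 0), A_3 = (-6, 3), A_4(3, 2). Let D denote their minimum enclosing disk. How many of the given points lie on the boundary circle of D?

By Welzl's lemma the MEC is supported by two points (diametrically opposite) or three points (on a circumcircle).
The minimum enclosing circle is determined by three boundary points: A_1, A_2, A_3.
Their circumcentre is (7/26, 89/26) with r² = 13345/338.
The farthest remaining point A_4 is at distance² 3205/338 ≤ 13345/338.
The points at distance exactly r from the centre are A_1, A_2, A_3 — 3 points.

3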